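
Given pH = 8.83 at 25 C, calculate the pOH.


pOH = 14 - pH
pOH = 14 - 8.83
pOH = 5.17

5.17


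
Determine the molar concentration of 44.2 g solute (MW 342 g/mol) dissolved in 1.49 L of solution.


C = (mass / MW) / volume
C = (44.2 / 342) / 1.49
C = 0.0867 M

0.0867 M


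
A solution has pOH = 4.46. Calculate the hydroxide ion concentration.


[OH-] = 10^(-pOH)
[OH-] = 10^(-4.46)
[OH-] = 3.467e-05 M

3.467e-05 M


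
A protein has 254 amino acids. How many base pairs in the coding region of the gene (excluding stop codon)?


Each amino acid = 1 codon = 3 bp
bp = 254 * 3 = 762 bp

762 bp


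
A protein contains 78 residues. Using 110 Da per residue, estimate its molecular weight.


MW = n_residues * 110 Da
MW = 78 * 110
MW = 8580 Da

8580 Da


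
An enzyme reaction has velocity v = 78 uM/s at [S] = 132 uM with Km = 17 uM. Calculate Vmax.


Vmax = v * (Km + [S]) / [S]
Vmax = 78 * (17 + 132) / 132
Vmax = 88.0455 uM/s

88.0455 uM/s


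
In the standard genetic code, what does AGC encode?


Standard genetic code lookup.
Codon AGC -> Ser

Ser


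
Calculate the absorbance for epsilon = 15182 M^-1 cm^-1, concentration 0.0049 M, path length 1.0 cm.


A = epsilon * c * l
A = 15182 * 0.0049 * 1.0
A = 74.3918

74.3918


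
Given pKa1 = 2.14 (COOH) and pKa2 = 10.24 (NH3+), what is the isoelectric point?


pI = (pKa1 + pKa2) / 2
pI = (2.14 + 10.24) / 2
pI = 6.19

6.19


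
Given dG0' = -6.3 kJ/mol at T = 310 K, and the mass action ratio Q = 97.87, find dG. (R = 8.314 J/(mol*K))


dG = dG0' + RT * ln(Q) / 1000
dG = -6.3 + 8.314 * 310 * ln(97.87) / 1000
dG = 5.5136 kJ/mol

5.5136 kJ/mol


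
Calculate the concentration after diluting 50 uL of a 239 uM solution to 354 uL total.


C2 = C1 * V1 / V2
C2 = 239 * 50 / 354
C2 = 33.7571 uM

33.7571 uM


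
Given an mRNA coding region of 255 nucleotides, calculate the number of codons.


codons = nucleotides / 3
codons = 255 / 3 = 85

85


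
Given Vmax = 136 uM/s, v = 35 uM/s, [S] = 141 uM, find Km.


Km = [S] * (Vmax - v) / v
Km = 141 * (136 - 35) / 35
Km = 406.8857 uM

406.8857 uM


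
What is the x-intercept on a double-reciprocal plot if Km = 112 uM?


x-intercept = -1/Km
= -1/112
= -0.0089 1/uM

-0.0089 1/uM


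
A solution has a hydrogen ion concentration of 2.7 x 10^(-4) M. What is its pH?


pH = -log10([H+])
pH = -log10(2.7 x 10^(-4))
pH = 3.5686

3.5686


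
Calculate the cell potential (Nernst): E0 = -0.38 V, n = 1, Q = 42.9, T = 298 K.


E = E0 - (RT/nF) * ln(Q)
E = -0.38 - (8.314 * 298 / (1 * 96485)) * ln(42.9)
E = -0.4765 V

-0.4765 V


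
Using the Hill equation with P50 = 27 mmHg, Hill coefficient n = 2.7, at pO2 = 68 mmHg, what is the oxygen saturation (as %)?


Y = pO2^n / (P50^n + pO2^n)
Y = 68^2.7 / (27^2.7 + 68^2.7)
Y = 92.37%

92.37%


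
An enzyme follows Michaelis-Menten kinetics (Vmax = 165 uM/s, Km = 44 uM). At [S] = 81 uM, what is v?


v = Vmax * [S] / (Km + [S])
v = 165 * 81 / (44 + 81)
v = 106.92 uM/s

106.92 uM/s


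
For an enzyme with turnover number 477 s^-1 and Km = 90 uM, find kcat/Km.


Catalytic efficiency = kcat / Km
= 477 / 90
= 5.3 uM^-1*s^-1

5.3 uM^-1*s^-1


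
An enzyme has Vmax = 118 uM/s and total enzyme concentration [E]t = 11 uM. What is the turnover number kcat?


kcat = Vmax / [E]t
kcat = 118 / 11
kcat = 10.7273 s^-1

10.7273 s^-1


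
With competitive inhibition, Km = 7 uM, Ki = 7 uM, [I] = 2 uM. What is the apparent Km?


Km_app = Km * (1 + [I]/Ki)
Km_app = 7 * (1 + 2/7)
Km_app = 9.0 uM

9.0 uM


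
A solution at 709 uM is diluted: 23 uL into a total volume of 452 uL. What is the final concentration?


C2 = C1 * V1 / V2
C2 = 709 * 23 / 452
C2 = 36.0774 uM

36.0774 uM


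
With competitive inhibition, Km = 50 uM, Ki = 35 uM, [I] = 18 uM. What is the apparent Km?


Km_app = Km * (1 + [I]/Ki)
Km_app = 50 * (1 + 18/35)
Km_app = 75.7143 uM

75.7143 uM


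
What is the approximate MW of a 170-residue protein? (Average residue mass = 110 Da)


MW = n_residues * 110 Da
MW = 170 * 110
MW = 18700 Da

18700 Da


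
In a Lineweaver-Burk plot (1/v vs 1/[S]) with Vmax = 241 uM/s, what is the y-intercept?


y-intercept = 1/Vmax
= 1/241
= 0.0041 s/uM

0.0041 s/uM


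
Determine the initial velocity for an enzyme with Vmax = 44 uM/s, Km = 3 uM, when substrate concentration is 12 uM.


v = Vmax * [S] / (Km + [S])
v = 44 * 12 / (3 + 12)
v = 35.2 uM/s

35.2 uM/s


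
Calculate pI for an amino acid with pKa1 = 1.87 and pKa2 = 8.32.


pI = (pKa1 + pKa2) / 2
pI = (1.87 + 8.32) / 2
pI = 5.095

5.095


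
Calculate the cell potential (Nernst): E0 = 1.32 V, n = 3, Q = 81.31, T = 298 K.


E = E0 - (RT/nF) * ln(Q)
E = 1.32 - (8.314 * 298 / (3 * 96485)) * ln(81.31)
E = 1.2824 V

1.2824 V


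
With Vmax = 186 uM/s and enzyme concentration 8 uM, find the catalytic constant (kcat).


kcat = Vmax / [E]t
kcat = 186 / 8
kcat = 23.25 s^-1

23.25 s^-1


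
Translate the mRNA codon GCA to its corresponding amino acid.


Standard genetic code lookup.
Codon GCA -> Ala

Ala


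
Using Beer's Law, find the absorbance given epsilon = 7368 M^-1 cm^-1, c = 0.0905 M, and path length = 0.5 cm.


A = epsilon * c * l
A = 7368 * 0.0905 * 0.5
A = 333.402

333.402


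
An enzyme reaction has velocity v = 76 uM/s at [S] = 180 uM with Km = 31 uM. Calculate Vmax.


Vmax = v * (Km + [S]) / [S]
Vmax = 76 * (31 + 180) / 180
Vmax = 89.0889 uM/s

89.0889 uM/s


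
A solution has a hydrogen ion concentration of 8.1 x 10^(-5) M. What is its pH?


pH = -log10([H+])
pH = -log10(8.1 x 10^(-5))
pH = 4.0915

4.0915


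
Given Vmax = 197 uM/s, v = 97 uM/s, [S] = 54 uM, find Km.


Km = [S] * (Vmax - v) / v
Km = 54 * (197 - 97) / 97
Km = 55.6701 uM

55.6701 uM


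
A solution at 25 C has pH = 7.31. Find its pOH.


pOH = 14 - pH
pOH = 14 - 7.31
pOH = 6.69

6.69


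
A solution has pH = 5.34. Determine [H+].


[H+] = 10^(-pH)
[H+] = 10^(-5.34)
[H+] = 4.571e-06 M

4.571e-06 M


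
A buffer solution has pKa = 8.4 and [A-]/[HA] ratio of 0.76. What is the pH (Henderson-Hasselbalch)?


pH = pKa + log10([A-]/[HA])
pH = 8.4 + log10(0.76)
pH = 8.2808

8.2808


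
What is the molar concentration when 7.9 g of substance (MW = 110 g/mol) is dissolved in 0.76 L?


C = (mass / MW) / volume
C = (7.9 / 110) / 0.76
C = 0.0945 M

0.0945 M


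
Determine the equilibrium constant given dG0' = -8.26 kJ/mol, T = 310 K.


Keq = exp(-dG0 * 1000 / (R * T))
Keq = exp(-(-8.26) * 1000 / (8.314 * 310))
Keq = 24.6519

24.6519


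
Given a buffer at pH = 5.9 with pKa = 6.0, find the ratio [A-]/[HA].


[A-]/[HA] = 10^(pH - pKa)
= 10^(5.9 - 6.0)
= 0.7943

0.7943


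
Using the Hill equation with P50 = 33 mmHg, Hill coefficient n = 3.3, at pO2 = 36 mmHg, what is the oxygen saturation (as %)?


Y = pO2^n / (P50^n + pO2^n)
Y = 36^3.3 / (33^3.3 + 36^3.3)
Y = 57.13%

57.13%


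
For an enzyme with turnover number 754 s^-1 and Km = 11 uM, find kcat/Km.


Catalytic efficiency = kcat / Km
= 754 / 11
= 68.5455 uM^-1*s^-1

68.5455 uM^-1*s^-1


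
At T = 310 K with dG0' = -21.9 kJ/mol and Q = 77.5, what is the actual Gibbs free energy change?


dG = dG0' + RT * ln(Q) / 1000
dG = -21.9 + 8.314 * 310 * ln(77.5) / 1000
dG = -10.6879 kJ/mol

-10.6879 kJ/mol


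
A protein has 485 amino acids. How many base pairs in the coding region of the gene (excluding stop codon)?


Each amino acid = 1 codon = 3 bp
bp = 485 * 3 = 1455 bp

1455 bp


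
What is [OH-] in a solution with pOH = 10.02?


[OH-] = 10^(-pOH)
[OH-] = 10^(-10.02)
[OH-] = 9.550e-11 M

9.550e-11 M


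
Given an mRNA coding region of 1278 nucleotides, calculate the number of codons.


codons = nucleotides / 3
codons = 1278 / 3 = 426

426


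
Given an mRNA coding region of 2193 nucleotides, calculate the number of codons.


codons = nucleotides / 3
codons = 2193 / 3 = 731

731


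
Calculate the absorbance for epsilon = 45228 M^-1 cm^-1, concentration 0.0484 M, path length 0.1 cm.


A = epsilon * c * l
A = 45228 * 0.0484 * 0.1
A = 218.9035

218.9035


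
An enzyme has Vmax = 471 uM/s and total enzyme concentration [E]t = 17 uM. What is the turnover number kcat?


kcat = Vmax / [E]t
kcat = 471 / 17
kcat = 27.7059 s^-1

27.7059 s^-1


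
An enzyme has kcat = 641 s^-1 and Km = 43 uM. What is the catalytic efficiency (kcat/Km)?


Catalytic efficiency = kcat / Km
= 641 / 43
= 14.907 uM^-1*s^-1

14.907 uM^-1*s^-1


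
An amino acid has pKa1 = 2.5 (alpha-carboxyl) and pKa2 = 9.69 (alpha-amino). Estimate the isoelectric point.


pI = (pKa1 + pKa2) / 2
pI = (2.5 + 9.69) / 2
pI = 6.095

6.095


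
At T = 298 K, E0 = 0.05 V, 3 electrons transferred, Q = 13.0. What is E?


E = E0 - (RT/nF) * ln(Q)
E = 0.05 - (8.314 * 298 / (3 * 96485)) * ln(13.0)
E = 0.028 V

0.028 V


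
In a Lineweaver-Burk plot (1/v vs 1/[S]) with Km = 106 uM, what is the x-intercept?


x-intercept = -1/Km
= -1/106
= -0.0094 1/uM

-0.0094 1/uM


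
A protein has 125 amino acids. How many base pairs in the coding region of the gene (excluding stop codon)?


Each amino acid = 1 codon = 3 bp
bp = 125 * 3 = 375 bp

375 bp


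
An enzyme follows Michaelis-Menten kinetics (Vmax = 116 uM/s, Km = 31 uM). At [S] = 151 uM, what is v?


v = Vmax * [S] / (Km + [S])
v = 116 * 151 / (31 + 151)
v = 96.2418 uM/s

96.2418 uM/s


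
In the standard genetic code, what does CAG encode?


Standard genetic code lookup.
Codon CAG -> Gln

Gln


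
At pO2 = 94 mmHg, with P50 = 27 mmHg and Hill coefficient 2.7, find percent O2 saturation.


Y = pO2^n / (P50^n + pO2^n)
Y = 94^2.7 / (27^2.7 + 94^2.7)
Y = 96.67%

96.67%


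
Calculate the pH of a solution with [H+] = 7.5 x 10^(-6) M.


pH = -log10([H+])
pH = -log10(7.5 x 10^(-6))
pH = 5.1249

5.1249


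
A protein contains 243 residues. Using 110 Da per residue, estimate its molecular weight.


MW = n_residues * 110 Da
MW = 243 * 110
MW = 26730 Da

26730 Da


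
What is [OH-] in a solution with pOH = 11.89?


[OH-] = 10^(-pOH)
[OH-] = 10^(-11.89)
[OH-] = 1.288e-12 M

1.288e-12 M


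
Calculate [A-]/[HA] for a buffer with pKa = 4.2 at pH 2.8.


[A-]/[HA] = 10^(pH - pKa)
= 10^(2.8 - 4.2)
= 0.0398

0.0398


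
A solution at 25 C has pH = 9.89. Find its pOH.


pOH = 14 - pH
pOH = 14 - 9.89
pOH = 4.11

4.11


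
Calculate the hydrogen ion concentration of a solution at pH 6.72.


[H+] = 10^(-pH)
[H+] = 10^(-6.72)
[H+] = 1.905e-07 M

1.905e-07 M


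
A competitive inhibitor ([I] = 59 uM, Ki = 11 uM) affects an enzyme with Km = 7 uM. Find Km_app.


Km_app = Km * (1 + [I]/Ki)
Km_app = 7 * (1 + 59/11)
Km_app = 44.5455 uM

44.5455 uM


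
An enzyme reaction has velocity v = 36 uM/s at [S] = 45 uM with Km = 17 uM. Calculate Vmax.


Vmax = v * (Km + [S]) / [S]
Vmax = 36 * (17 + 45) / 45
Vmax = 49.6 uM/s

49.6 uM/s


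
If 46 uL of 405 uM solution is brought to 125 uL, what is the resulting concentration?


C2 = C1 * V1 / V2
C2 = 405 * 46 / 125
C2 = 149.04 uM

149.04 uM


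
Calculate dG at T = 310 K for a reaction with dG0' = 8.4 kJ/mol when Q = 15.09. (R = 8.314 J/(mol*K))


dG = dG0' + RT * ln(Q) / 1000
dG = 8.4 + 8.314 * 310 * ln(15.09) / 1000
dG = 15.395 kJ/mol

15.395 kJ/mol


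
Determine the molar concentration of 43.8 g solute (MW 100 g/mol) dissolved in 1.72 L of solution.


C = (mass / MW) / volume
C = (43.8 / 100) / 1.72
C = 0.2547 M

0.2547 M


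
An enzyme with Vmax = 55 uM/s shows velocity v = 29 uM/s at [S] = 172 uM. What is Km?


Km = [S] * (Vmax - v) / v
Km = 172 * (55 - 29) / 29
Km = 154.2069 uM

154.2069 uM


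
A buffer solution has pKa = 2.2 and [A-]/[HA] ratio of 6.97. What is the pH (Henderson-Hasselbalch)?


pH = pKa + log10([A-]/[HA])
pH = 2.2 + log10(6.97)
pH = 3.0432

3.0432


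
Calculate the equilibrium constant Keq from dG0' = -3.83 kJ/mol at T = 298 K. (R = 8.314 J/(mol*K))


Keq = exp(-dG0 * 1000 / (R * T))
Keq = exp(-(-3.83) * 1000 / (8.314 * 298))
Keq = 4.692

4.692


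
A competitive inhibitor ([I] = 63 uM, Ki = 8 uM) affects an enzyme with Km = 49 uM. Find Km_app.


Km_app = Km * (1 + [I]/Ki)
Km_app = 49 * (1 + 63/8)
Km_app = 434.875 uM

434.875 uM


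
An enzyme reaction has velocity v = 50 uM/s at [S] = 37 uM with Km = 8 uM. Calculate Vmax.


Vmax = v * (Km + [S]) / [S]
Vmax = 50 * (8 + 37) / 37
Vmax = 60.8108 uM/s

60.8108 uM/s


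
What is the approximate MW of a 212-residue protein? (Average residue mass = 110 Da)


MW = n_residues * 110 Da
MW = 212 * 110
MW = 23320 Da

23320 Da


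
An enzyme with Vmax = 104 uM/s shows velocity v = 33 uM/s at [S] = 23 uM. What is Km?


Km = [S] * (Vmax - v) / v
Km = 23 * (104 - 33) / 33
Km = 49.4848 uM

49.4848 uM


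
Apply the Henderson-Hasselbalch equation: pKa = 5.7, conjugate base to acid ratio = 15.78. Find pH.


pH = pKa + log10([A-]/[HA])
pH = 5.7 + log10(15.78)
pH = 6.8981

6.8981


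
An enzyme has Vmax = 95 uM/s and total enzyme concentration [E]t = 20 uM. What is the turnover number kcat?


kcat = Vmax / [E]t
kcat = 95 / 20
kcat = 4.75 s^-1

4.75 s^-1


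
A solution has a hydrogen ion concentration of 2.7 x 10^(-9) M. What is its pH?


pH = -log10([H+])
pH = -log10(2.7 x 10^(-9))
pH = 8.5686

8.5686


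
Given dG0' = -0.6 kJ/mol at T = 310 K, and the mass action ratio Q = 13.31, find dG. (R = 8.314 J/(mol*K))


dG = dG0' + RT * ln(Q) / 1000
dG = -0.6 + 8.314 * 310 * ln(13.31) / 1000
dG = 6.0715 kJ/mol

6.0715 kJ/mol


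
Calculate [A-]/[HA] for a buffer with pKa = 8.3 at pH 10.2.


[A-]/[HA] = 10^(pH - pKa)
= 10^(10.2 - 8.3)
= 79.4328

79.4328


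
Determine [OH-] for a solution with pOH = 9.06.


[OH-] = 10^(-pOH)
[OH-] = 10^(-9.06)
[OH-] = 8.710e-10 M

8.710e-10 M


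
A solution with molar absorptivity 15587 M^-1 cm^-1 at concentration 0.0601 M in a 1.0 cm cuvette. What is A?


A = epsilon * c * l
A = 15587 * 0.0601 * 1.0
A = 936.7787

936.7787


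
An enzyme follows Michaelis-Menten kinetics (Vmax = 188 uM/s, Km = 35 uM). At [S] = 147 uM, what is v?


v = Vmax * [S] / (Km + [S])
v = 188 * 147 / (35 + 147)
v = 151.8462 uM/s

151.8462 uM/s


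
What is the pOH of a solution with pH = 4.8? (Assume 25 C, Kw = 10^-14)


pOH = 14 - pH
pOH = 14 - 4.8
pOH = 9.2

9.2


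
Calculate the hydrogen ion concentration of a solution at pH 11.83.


[H+] = 10^(-pH)
[H+] = 10^(-11.83)
[H+] = 1.479e-12 M

1.479e-12 M


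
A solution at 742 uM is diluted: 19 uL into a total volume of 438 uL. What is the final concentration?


C2 = C1 * V1 / V2
C2 = 742 * 19 / 438
C2 = 32.1872 uM

32.1872 uM


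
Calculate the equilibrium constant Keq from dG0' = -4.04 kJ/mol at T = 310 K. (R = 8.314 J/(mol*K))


Keq = exp(-dG0 * 1000 / (R * T))
Keq = exp(-(-4.04) * 1000 / (8.314 * 310))
Keq = 4.7947

4.7947


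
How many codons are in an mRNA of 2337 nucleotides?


codons = nucleotides / 3
codons = 2337 / 3 = 779

779


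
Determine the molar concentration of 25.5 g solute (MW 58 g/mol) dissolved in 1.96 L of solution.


C = (mass / MW) / volume
C = (25.5 / 58) / 1.96
C = 0.2243 M

0.2243 M


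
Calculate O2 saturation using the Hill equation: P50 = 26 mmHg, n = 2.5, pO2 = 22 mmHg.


Y = pO2^n / (P50^n + pO2^n)
Y = 22^2.5 / (26^2.5 + 22^2.5)
Y = 39.71%

39.71%


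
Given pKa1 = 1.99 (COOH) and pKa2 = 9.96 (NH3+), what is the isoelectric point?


pI = (pKa1 + pKa2) / 2
pI = (1.99 + 9.96) / 2
pI = 5.975

5.975


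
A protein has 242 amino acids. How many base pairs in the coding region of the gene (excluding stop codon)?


Each amino acid = 1 codon = 3 bp
bp = 242 * 3 = 726 bp

726 bp


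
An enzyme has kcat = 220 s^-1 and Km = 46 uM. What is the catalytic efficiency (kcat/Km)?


Catalytic efficiency = kcat / Km
= 220 / 46
= 4.7826 uM^-1*s^-1

4.7826 uM^-1*s^-1


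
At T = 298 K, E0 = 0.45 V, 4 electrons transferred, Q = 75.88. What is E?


E = E0 - (RT/nF) * ln(Q)
E = 0.45 - (8.314 * 298 / (4 * 96485)) * ln(75.88)
E = 0.4222 V

0.4222 V


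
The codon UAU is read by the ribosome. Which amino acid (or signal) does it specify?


Standard genetic code lookup.
Codon UAU -> Tyr

Tyr


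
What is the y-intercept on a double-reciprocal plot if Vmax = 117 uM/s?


y-intercept = 1/Vmax
= 1/117
= 0.0085 s/uM

0.0085 s/uM


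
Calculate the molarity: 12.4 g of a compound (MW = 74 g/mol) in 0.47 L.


C = (mass / MW) / volume
C = (12.4 / 74) / 0.47
C = 0.3565 M

0.3565 M


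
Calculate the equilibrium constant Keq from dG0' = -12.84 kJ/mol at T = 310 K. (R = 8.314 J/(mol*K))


Keq = exp(-dG0 * 1000 / (R * T))
Keq = exp(-(-12.84) * 1000 / (8.314 * 310))
Keq = 145.7482

145.7482


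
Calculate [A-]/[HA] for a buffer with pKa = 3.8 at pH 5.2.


[A-]/[HA] = 10^(pH - pKa)
= 10^(5.2 - 3.8)
= 25.1189

25.1189


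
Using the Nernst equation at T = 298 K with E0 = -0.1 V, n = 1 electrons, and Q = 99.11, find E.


E = E0 - (RT/nF) * ln(Q)
E = -0.1 - (8.314 * 298 / (1 * 96485)) * ln(99.11)
E = -0.218 V

-0.218 V


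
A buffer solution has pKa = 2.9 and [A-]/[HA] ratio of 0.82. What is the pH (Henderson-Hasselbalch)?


pH = pKa + log10([A-]/[HA])
pH = 2.9 + log10(0.82)
pH = 2.8138

2.8138


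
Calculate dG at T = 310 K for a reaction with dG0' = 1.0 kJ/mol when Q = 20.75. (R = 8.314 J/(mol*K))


dG = dG0' + RT * ln(Q) / 1000
dG = 1.0 + 8.314 * 310 * ln(20.75) / 1000
dG = 8.8159 kJ/mol

8.8159 kJ/mol


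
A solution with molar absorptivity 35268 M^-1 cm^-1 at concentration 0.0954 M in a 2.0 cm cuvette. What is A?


A = epsilon * c * l
A = 35268 * 0.0954 * 2.0
A = 6729.1344

6729.1344


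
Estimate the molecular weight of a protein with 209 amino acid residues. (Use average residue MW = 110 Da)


MW = n_residues * 110 Da
MW = 209 * 110
MW = 22990 Da

22990 Da


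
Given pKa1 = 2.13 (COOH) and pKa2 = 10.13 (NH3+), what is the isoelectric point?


pI = (pKa1 + pKa2) / 2
pI = (2.13 + 10.13) / 2
pI = 6.13

6.13


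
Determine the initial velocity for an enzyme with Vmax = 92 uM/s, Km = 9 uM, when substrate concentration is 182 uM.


v = Vmax * [S] / (Km + [S])
v = 92 * 182 / (9 + 182)
v = 87.6649 uM/s

87.6649 uM/s


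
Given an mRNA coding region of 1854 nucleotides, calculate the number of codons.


codons = nucleotides / 3
codons = 1854 / 3 = 618

618


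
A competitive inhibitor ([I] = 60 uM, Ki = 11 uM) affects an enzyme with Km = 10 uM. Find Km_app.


Km_app = Km * (1 + [I]/Ki)
Km_app = 10 * (1 + 60/11)
Km_app = 64.5455 uM

64.5455 uM


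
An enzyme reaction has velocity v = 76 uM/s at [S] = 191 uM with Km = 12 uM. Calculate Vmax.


Vmax = v * (Km + [S]) / [S]
Vmax = 76 * (12 + 191) / 191
Vmax = 80.7749 uM/s

80.7749 uM/s


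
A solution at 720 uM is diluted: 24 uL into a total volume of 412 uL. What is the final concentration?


C2 = C1 * V1 / V2
C2 = 720 * 24 / 412
C2 = 41.9417 uM

41.9417 uM


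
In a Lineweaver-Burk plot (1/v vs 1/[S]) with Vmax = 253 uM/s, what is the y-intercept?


y-intercept = 1/Vmax
= 1/253
= 0.004 s/uM

0.004 s/uM


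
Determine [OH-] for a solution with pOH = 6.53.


[OH-] = 10^(-pOH)
[OH-] = 10^(-6.53)
[OH-] = 2.951e-07 M

2.951e-07 M


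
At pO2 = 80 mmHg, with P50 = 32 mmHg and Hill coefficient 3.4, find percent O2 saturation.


Y = pO2^n / (P50^n + pO2^n)
Y = 80^3.4 / (32^3.4 + 80^3.4)
Y = 95.75%

95.75%


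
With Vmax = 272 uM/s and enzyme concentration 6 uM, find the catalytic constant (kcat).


kcat = Vmax / [E]t
kcat = 272 / 6
kcat = 45.3333 s^-1

45.3333 s^-1


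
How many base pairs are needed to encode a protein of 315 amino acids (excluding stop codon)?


Each amino acid = 1 codon = 3 bp
bp = 315 * 3 = 945 bp

945 bp


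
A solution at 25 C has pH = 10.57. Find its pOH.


pOH = 14 - pH
pOH = 14 - 10.57
pOH = 3.43

3.43


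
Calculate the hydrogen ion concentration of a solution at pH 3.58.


[H+] = 10^(-pH)
[H+] = 10^(-3.58)
[H+] = 2.630e-04 M

2.630e-04 M


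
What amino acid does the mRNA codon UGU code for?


Standard genetic code lookup.
Codon UGU -> Cys

Cys


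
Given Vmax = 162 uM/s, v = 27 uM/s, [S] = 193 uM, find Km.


Km = [S] * (Vmax - v) / v
Km = 193 * (162 - 27) / 27
Km = 965.0 uM

965.0 uM


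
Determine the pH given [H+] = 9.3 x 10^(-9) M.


pH = -log10([H+])
pH = -log10(9.3 x 10^(-9))
pH = 8.0315

8.0315


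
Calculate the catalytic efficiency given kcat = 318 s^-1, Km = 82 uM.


Catalytic efficiency = kcat / Km
= 318 / 82
= 3.878 uM^-1*s^-1

3.878 uM^-1*s^-1


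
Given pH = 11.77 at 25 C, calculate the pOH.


pOH = 14 - pH
pOH = 14 - 11.77
pOH = 2.23

2.23


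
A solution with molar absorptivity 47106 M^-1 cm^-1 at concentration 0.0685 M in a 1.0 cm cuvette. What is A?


A = epsilon * c * l
A = 47106 * 0.0685 * 1.0
A = 3226.761

3226.761


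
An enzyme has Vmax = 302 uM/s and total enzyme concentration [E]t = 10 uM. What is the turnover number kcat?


kcat = Vmax / [E]t
kcat = 302 / 10
kcat = 30.2 s^-1

30.2 s^-1


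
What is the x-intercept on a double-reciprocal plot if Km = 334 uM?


x-intercept = -1/Km
= -1/334
= -0.003 1/uM

-0.003 1/uM


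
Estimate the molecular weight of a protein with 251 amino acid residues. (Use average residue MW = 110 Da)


MW = n_residues * 110 Da
MW = 251 * 110
MW = 27610 Da

27610 Da


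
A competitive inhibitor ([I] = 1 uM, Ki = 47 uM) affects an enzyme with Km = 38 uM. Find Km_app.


Km_app = Km * (1 + [I]/Ki)
Km_app = 38 * (1 + 1/47)
Km_app = 38.8085 uM

38.8085 uM


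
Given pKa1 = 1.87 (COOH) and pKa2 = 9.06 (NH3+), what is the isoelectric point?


pI = (pKa1 + pKa2) / 2
pI = (1.87 + 9.06) / 2
pI = 5.465

5.465


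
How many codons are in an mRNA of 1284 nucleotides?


codons = nucleotides / 3
codons = 1284 / 3 = 428

428


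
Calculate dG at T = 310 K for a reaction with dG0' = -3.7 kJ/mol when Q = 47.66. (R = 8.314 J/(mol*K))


dG = dG0' + RT * ln(Q) / 1000
dG = -3.7 + 8.314 * 310 * ln(47.66) / 1000
dG = 6.2591 kJ/mol

6.2591 kJ/mol


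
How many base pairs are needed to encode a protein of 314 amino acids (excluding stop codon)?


Each amino acid = 1 codon = 3 bp
bp = 314 * 3 = 942 bp

942 bp


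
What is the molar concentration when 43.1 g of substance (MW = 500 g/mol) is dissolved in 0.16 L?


C = (mass / MW) / volume
C = (43.1 / 500) / 0.16
C = 0.5387 M

0.5387 M


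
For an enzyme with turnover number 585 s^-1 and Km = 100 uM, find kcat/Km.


Catalytic efficiency = kcat / Km
= 585 / 100
= 5.85 uM^-1*s^-1

5.85 uM^-1*s^-1


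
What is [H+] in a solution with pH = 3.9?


[H+] = 10^(-pH)
[H+] = 10^(-3.9)
[H+] = 1.259e-04 M

1.259e-04 M


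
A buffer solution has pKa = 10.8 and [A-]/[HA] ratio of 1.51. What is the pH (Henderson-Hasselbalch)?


pH = pKa + log10([A-]/[HA])
pH = 10.8 + log10(1.51)
pH = 10.979

10.979


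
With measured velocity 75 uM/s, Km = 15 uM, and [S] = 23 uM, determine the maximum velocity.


Vmax = v * (Km + [S]) / [S]
Vmax = 75 * (15 + 23) / 23
Vmax = 123.913 uM/s

123.913 uM/s


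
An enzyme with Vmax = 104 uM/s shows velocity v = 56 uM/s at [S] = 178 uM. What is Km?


Km = [S] * (Vmax - v) / v
Km = 178 * (104 - 56) / 56
Km = 152.5714 uM

152.5714 uM


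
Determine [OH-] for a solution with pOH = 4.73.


[OH-] = 10^(-pOH)
[OH-] = 10^(-4.73)
[OH-] = 1.862e-05 M

1.862e-05 M


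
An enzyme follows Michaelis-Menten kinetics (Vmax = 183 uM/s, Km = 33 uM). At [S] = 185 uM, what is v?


v = Vmax * [S] / (Km + [S])
v = 183 * 185 / (33 + 185)
v = 155.2982 uM/s

155.2982 uM/s


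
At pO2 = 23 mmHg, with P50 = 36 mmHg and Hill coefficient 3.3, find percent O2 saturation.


Y = pO2^n / (P50^n + pO2^n)
Y = 23^3.3 / (36^3.3 + 23^3.3)
Y = 18.57%

18.57%


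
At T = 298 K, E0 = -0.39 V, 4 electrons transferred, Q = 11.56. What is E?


E = E0 - (RT/nF) * ln(Q)
E = -0.39 - (8.314 * 298 / (4 * 96485)) * ln(11.56)
E = -0.4057 V

-0.4057 V


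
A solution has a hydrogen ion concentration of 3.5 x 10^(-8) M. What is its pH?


pH = -log10([H+])
pH = -log10(3.5 x 10^(-8))
pH = 7.4559

7.4559


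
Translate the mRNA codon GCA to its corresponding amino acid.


Standard genetic code lookup.
Codon GCA -> Ala

Ala


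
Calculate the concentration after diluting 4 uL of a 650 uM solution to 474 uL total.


C2 = C1 * V1 / V2
C2 = 650 * 4 / 474
C2 = 5.4852 uM

5.4852 uM


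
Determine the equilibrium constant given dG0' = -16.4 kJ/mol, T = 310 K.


Keq = exp(-dG0 * 1000 / (R * T))
Keq = exp(-(-16.4) * 1000 / (8.314 * 310))
Keq = 580.0705

580.0705


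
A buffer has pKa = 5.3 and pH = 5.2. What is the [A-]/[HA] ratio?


[A-]/[HA] = 10^(pH - pKa)
= 10^(5.2 - 5.3)
= 0.7943

0.7943


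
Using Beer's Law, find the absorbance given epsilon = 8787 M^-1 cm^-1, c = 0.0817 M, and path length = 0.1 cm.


A = epsilon * c * l
A = 8787 * 0.0817 * 0.1
A = 71.7898

71.7898


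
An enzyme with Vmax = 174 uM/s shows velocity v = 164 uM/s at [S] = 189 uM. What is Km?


Km = [S] * (Vmax - v) / v
Km = 189 * (174 - 164) / 164
Km = 11.5244 uM

11.5244 uM


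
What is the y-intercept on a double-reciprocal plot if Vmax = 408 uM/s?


y-intercept = 1/Vmax
= 1/408
= 0.0025 s/uM

0.0025 s/uM


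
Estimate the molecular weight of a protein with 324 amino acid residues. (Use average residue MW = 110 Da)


MW = n_residues * 110 Da
MW = 324 * 110
MW = 35640 Da

35640 Da


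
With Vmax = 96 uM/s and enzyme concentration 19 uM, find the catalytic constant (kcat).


kcat = Vmax / [E]t
kcat = 96 / 19
kcat = 5.0526 s^-1

5.0526 s^-1


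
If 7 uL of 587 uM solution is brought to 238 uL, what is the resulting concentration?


C2 = C1 * V1 / V2
C2 = 587 * 7 / 238
C2 = 17.2647 uM

17.2647 uM


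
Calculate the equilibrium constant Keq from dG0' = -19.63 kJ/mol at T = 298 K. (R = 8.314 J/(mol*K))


Keq = exp(-dG0 * 1000 / (R * T))
Keq = exp(-(-19.63) * 1000 / (8.314 * 298))
Keq = 2760.2583

2760.2583


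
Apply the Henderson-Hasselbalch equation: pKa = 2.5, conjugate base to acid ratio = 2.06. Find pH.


pH = pKa + log10([A-]/[HA])
pH = 2.5 + log10(2.06)
pH = 2.8139

2.8139


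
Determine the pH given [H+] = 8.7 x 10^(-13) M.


pH = -log10([H+])
pH = -log10(8.7 x 10^(-13))
pH = 12.0605

12.0605


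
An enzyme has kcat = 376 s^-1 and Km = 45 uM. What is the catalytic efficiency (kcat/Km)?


Catalytic efficiency = kcat / Km
= 376 / 45
= 8.3556 uM^-1*s^-1

8.3556 uM^-1*s^-1


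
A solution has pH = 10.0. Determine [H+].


[H+] = 10^(-pH)
[H+] = 10^(-10.0)
[H+] = 1.000e-10 M

1.000e-10 M


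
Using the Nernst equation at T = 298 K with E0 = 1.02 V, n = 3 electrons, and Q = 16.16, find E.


E = E0 - (RT/nF) * ln(Q)
E = 1.02 - (8.314 * 298 / (3 * 96485)) * ln(16.16)
E = 0.9962 V

0.9962 V


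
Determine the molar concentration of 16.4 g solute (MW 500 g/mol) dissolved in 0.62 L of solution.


C = (mass / MW) / volume
C = (16.4 / 500) / 0.62
C = 0.0529 M

0.0529 M


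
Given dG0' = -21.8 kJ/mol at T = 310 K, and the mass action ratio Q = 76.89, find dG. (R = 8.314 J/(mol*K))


dG = dG0' + RT * ln(Q) / 1000
dG = -21.8 + 8.314 * 310 * ln(76.89) / 1000
dG = -10.6082 kJ/mol

-10.6082 kJ/mol


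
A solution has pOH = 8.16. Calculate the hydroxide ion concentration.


[OH-] = 10^(-pOH)
[OH-] = 10^(-8.16)
[OH-] = 6.918e-09 M

6.918e-09 M


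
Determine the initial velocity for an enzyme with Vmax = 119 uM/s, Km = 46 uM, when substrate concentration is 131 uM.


v = Vmax * [S] / (Km + [S])
v = 119 * 131 / (46 + 131)
v = 88.0734 uM/s

88.0734 uM/s


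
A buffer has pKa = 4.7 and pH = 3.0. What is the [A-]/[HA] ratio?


[A-]/[HA] = 10^(pH - pKa)
= 10^(3.0 - 4.7)
= 0.02

0.02


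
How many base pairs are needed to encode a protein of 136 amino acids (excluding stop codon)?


Each amino acid = 1 codon = 3 bp
bp = 136 * 3 = 408 bp

408 bp


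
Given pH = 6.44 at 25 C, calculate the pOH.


pOH = 14 - pH
pOH = 14 - 6.44
pOH = 7.56

7.56


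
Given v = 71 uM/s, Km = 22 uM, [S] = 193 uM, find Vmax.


Vmax = v * (Km + [S]) / [S]
Vmax = 71 * (22 + 193) / 193
Vmax = 79.0933 uM/s

79.0933 uM/s


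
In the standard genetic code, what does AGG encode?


Standard genetic code lookup.
Codon AGG -> Arg

Arg


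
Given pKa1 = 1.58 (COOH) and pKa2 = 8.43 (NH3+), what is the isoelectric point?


pI = (pKa1 + pKa2) / 2
pI = (1.58 + 8.43) / 2
pI = 5.005

5.005


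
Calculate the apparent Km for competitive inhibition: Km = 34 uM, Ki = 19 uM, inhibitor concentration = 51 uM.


Km_app = Km * (1 + [I]/Ki)
Km_app = 34 * (1 + 51/19)
Km_app = 125.2632 uM

125.2632 uM


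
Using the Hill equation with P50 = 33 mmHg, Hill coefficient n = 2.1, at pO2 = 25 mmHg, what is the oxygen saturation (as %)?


Y = pO2^n / (P50^n + pO2^n)
Y = 25^2.1 / (33^2.1 + 25^2.1)
Y = 35.82%

35.82%


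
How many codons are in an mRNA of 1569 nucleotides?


codons = nucleotides / 3
codons = 1569 / 3 = 523

523


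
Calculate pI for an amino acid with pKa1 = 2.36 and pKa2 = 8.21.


pI = (pKa1 + pKa2) / 2
pI = (2.36 + 8.21) / 2
pI = 5.285

5.285


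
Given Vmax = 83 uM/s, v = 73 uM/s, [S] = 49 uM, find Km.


Km = [S] * (Vmax - v) / v
Km = 49 * (83 - 73) / 73
Km = 6.7123 uM

6.7123 uM


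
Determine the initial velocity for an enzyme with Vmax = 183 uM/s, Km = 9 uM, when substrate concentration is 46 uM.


v = Vmax * [S] / (Km + [S])
v = 183 * 46 / (9 + 46)
v = 153.0545 uM/s

153.0545 uM/s


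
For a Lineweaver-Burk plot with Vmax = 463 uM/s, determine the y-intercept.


y-intercept = 1/Vmax
= 1/463
= 0.0022 s/uM

0.0022 s/uM


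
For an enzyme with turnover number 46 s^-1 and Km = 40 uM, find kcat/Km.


Catalytic efficiency = kcat / Km
= 46 / 40
= 1.15 uM^-1*s^-1

1.15 uM^-1*s^-1


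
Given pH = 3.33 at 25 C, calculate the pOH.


pOH = 14 - pH
pOH = 14 - 3.33
pOH = 10.67

10.67


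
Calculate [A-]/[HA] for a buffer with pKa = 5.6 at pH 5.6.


[A-]/[HA] = 10^(pH - pKa)
= 10^(5.6 - 5.6)
= 1.0

1.0


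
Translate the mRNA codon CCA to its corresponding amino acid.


Standard genetic code lookup.
Codon CCA -> Pro

Pro


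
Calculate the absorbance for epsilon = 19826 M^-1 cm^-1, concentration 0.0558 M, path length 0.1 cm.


A = epsilon * c * l
A = 19826 * 0.0558 * 0.1
A = 110.6291

110.6291


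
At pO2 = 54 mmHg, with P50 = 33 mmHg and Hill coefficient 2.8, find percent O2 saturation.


Y = pO2^n / (P50^n + pO2^n)
Y = 54^2.8 / (33^2.8 + 54^2.8)
Y = 79.88%

79.88%


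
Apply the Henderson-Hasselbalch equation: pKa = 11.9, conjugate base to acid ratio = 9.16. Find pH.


pH = pKa + log10([A-]/[HA])
pH = 11.9 + log10(9.16)
pH = 12.8619

12.8619


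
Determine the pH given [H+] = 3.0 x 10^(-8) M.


pH = -log10([H+])
pH = -log10(3.0 x 10^(-8))
pH = 7.5229

7.5229


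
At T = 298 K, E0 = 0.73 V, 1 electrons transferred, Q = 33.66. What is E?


E = E0 - (RT/nF) * ln(Q)
E = 0.73 - (8.314 * 298 / (1 * 96485)) * ln(33.66)
E = 0.6397 V

0.6397 V


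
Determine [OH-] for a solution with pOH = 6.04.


[OH-] = 10^(-pOH)
[OH-] = 10^(-6.04)
[OH-] = 9.120e-07 M

9.120e-07 M


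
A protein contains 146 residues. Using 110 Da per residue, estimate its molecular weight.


MW = n_residues * 110 Da
MW = 146 * 110
MW = 16060 Da

16060 Da


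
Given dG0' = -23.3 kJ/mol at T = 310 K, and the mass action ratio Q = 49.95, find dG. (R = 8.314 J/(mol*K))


dG = dG0' + RT * ln(Q) / 1000
dG = -23.3 + 8.314 * 310 * ln(49.95) / 1000
dG = -13.22 kJ/mol

-13.22 kJ/mol


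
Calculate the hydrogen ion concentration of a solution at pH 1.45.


[H+] = 10^(-pH)
[H+] = 10^(-1.45)
[H+] = 0.0355 M

0.0355 M


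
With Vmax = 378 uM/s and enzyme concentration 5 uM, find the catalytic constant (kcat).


kcat = Vmax / [E]t
kcat = 378 / 5
kcat = 75.6 s^-1

75.6 s^-1


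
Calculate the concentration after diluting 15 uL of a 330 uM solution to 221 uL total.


C2 = C1 * V1 / V2
C2 = 330 * 15 / 221
C2 = 22.3982 uM

22.3982 uM


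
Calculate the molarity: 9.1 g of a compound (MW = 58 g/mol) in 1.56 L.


C = (mass / MW) / volume
C = (9.1 / 58) / 1.56
C = 0.1006 M

0.1006 M


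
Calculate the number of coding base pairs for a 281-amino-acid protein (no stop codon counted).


Each amino acid = 1 codon = 3 bp
bp = 281 * 3 = 843 bp

843 bp


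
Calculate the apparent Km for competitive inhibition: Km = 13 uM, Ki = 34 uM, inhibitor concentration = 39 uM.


Km_app = Km * (1 + [I]/Ki)
Km_app = 13 * (1 + 39/34)
Km_app = 27.9118 uM

27.9118 uM


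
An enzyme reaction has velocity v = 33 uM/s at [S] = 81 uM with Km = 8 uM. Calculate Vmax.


Vmax = v * (Km + [S]) / [S]
Vmax = 33 * (8 + 81) / 81
Vmax = 36.2593 uM/s

36.2593 uM/s


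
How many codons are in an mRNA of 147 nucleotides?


codons = nucleotides / 3
codons = 147 / 3 = 49

49


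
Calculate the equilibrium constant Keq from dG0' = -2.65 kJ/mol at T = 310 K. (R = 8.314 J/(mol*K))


Keq = exp(-dG0 * 1000 / (R * T))
Keq = exp(-(-2.65) * 1000 / (8.314 * 310))
Keq = 2.796

2.796


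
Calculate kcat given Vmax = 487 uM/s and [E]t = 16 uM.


kcat = Vmax / [E]t
kcat = 487 / 16
kcat = 30.4375 s^-1

30.4375 s^-1


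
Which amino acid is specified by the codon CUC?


Standard genetic code lookup.
Codon CUC -> Leu

Leu


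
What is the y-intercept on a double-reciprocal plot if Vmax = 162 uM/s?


y-intercept = 1/Vmax
= 1/162
= 0.0062 s/uM

0.0062 s/uM


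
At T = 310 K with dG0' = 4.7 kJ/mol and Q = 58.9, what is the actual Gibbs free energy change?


dG = dG0' + RT * ln(Q) / 1000
dG = 4.7 + 8.314 * 310 * ln(58.9) / 1000
dG = 15.2048 kJ/mol

15.2048 kJ/mol


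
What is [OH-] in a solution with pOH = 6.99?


[OH-] = 10^(-pOH)
[OH-] = 10^(-6.99)
[OH-] = 1.023e-07 M

1.023e-07 M


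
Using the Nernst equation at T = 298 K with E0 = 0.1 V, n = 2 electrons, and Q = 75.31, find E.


E = E0 - (RT/nF) * ln(Q)
E = 0.1 - (8.314 * 298 / (2 * 96485)) * ln(75.31)
E = 0.0445 V

0.0445 V


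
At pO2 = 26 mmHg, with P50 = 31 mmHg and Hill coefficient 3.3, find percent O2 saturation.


Y = pO2^n / (P50^n + pO2^n)
Y = 26^3.3 / (31^3.3 + 26^3.3)
Y = 35.88%

35.88%


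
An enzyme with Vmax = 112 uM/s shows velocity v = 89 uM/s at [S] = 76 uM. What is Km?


Km = [S] * (Vmax - v) / v
Km = 76 * (112 - 89) / 89
Km = 19.6404 uM

19.6404 uM


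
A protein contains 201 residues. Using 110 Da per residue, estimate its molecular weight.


MW = n_residues * 110 Da
MW = 201 * 110
MW = 22110 Da

22110 Da


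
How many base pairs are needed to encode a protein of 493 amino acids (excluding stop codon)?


Each amino acid = 1 codon = 3 bp
bp = 493 * 3 = 1479 bp

1479 bp


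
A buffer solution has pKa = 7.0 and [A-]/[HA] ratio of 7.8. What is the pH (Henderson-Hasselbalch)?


pH = pKa + log10([A-]/[HA])
pH = 7.0 + log10(7.8)
pH = 7.8921

7.8921


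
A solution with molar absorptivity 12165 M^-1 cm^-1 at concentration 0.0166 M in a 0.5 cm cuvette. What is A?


A = epsilon * c * l
A = 12165 * 0.0166 * 0.5
A = 100.9695

100.9695


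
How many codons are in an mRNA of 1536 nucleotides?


codons = nucleotides / 3
codons = 1536 / 3 = 512

512


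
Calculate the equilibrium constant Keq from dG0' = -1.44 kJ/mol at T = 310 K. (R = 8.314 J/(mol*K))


Keq = exp(-dG0 * 1000 / (R * T))
Keq = exp(-(-1.44) * 1000 / (8.314 * 310))
Keq = 1.7484

1.7484


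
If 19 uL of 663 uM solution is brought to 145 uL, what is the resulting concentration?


C2 = C1 * V1 / V2
C2 = 663 * 19 / 145
C2 = 86.8759 uM

86.8759 uM


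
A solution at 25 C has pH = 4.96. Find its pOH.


pOH = 14 - pH
pOH = 14 - 4.96
pOH = 9.04

9.04


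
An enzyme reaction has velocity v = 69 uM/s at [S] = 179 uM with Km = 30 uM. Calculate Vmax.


Vmax = v * (Km + [S]) / [S]
Vmax = 69 * (30 + 179) / 179
Vmax = 80.5642 uM/s

80.5642 uM/s


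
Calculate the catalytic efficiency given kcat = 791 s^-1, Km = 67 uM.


Catalytic efficiency = kcat / Km
= 791 / 67
= 11.806 uM^-1*s^-1

11.806 uM^-1*s^-1


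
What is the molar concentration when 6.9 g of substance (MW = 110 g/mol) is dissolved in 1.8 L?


C = (mass / MW) / volume
C = (6.9 / 110) / 1.8
C = 0.0348 M

0.0348 M


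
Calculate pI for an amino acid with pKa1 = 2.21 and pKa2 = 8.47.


pI = (pKa1 + pKa2) / 2
pI = (2.21 + 8.47) / 2
pI = 5.34

5.34


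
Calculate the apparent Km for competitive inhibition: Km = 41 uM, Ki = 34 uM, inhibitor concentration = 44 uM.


Km_app = Km * (1 + [I]/Ki)
Km_app = 41 * (1 + 44/34)
Km_app = 94.0588 uM

94.0588 uM


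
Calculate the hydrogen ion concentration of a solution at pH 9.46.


[H+] = 10^(-pH)
[H+] = 10^(-9.46)
[H+] = 3.467e-10 M

3.467e-10 M


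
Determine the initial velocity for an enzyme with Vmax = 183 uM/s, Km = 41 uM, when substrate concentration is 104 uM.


v = Vmax * [S] / (Km + [S])
v = 183 * 104 / (41 + 104)
v = 131.2552 uM/s

131.2552 uM/s


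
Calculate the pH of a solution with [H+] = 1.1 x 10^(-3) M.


pH = -log10([H+])
pH = -log10(1.1 x 10^(-3))
pH = 2.9586

2.9586


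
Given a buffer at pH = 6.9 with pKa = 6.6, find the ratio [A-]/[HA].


[A-]/[HA] = 10^(pH - pKa)
= 10^(6.9 - 6.6)
= 1.9953

1.9953


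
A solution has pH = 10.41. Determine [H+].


[H+] = 10^(-pH)
[H+] = 10^(-10.41)
[H+] = 3.890e-11 M

3.890e-11 M


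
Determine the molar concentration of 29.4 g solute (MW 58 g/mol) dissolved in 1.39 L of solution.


C = (mass / MW) / volume
C = (29.4 / 58) / 1.39
C = 0.3647 M

0.3647 M


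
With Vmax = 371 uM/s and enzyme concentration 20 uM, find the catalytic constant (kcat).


kcat = Vmax / [E]t
kcat = 371 / 20
kcat = 18.55 s^-1

18.55 s^-1


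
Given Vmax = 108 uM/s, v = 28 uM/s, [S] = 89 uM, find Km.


Km = [S] * (Vmax - v) / v
Km = 89 * (108 - 28) / 28
Km = 254.2857 uM

254.2857 uM


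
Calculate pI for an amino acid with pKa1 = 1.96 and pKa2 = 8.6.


pI = (pKa1 + pKa2) / 2
pI = (1.96 + 8.6) / 2
pI = 5.28

5.28


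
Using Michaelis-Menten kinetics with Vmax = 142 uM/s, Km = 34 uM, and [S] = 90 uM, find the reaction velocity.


v = Vmax * [S] / (Km + [S])
v = 142 * 90 / (34 + 90)
v = 103.0645 uM/s

103.0645 uM/s


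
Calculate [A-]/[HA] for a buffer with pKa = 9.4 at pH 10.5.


[A-]/[HA] = 10^(pH - pKa)
= 10^(10.5 - 9.4)
= 12.5893

12.5893


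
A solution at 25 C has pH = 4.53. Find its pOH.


pOH = 14 - pH
pOH = 14 - 4.53
pOH = 9.47

9.47


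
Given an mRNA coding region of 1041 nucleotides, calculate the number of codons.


codons = nucleotides / 3
codons = 1041 / 3 = 347

347


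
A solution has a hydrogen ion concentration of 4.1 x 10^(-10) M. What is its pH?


pH = -log10([H+])
pH = -log10(4.1 x 10^(-10))
pH = 9.3872

9.3872


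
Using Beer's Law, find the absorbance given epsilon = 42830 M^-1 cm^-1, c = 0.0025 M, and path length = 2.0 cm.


A = epsilon * c * l
A = 42830 * 0.0025 * 2.0
A = 214.15

214.15


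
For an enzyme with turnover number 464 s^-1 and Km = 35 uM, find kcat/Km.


Catalytic efficiency = kcat / Km
= 464 / 35
= 13.2571 uM^-1*s^-1

13.2571 uM^-1*s^-1


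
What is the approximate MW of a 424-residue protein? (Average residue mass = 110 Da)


MW = n_residues * 110 Da
MW = 424 * 110
MW = 46640 Da

46640 Da


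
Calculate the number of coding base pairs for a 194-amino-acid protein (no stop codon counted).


Each amino acid = 1 codon = 3 bp
bp = 194 * 3 = 582 bp

582 bp
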